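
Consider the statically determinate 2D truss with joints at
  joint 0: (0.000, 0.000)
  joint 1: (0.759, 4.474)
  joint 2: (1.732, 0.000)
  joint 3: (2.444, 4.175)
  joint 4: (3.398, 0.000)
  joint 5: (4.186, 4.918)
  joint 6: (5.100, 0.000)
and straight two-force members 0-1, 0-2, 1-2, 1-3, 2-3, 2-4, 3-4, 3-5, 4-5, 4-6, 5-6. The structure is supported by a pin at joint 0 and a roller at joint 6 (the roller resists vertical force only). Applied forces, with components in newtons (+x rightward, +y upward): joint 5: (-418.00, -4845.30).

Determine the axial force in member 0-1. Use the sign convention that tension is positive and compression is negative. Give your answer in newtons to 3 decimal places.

-1289.603

N=7 nodes, M=11 members, R=3 reactions → 2N=14, M+R=14
member 0 (0-1): L=4.5379, (cx,cy)=(0.1673,0.9859)
member 1 (0-2): L=1.7320, (cx,cy)=(1.0000,0.0000)
member 2 (1-2): L=4.5786, (cx,cy)=(0.2125,-0.9772)
member 3 (1-3): L=1.7113, (cx,cy)=(0.9846,-0.1747)
member 4 (2-3): L=4.2353, (cx,cy)=(0.1681,0.9858)
member 5 (2-4): L=1.6660, (cx,cy)=(1.0000,0.0000)
member 6 (3-4): L=4.2826, (cx,cy)=(0.2228,-0.9749)
member 7 (3-5): L=1.8938, (cx,cy)=(0.9198,0.3923)
member 8 (4-5): L=4.9807, (cx,cy)=(0.1582,0.9874)
member 9 (4-6): L=1.7020, (cx,cy)=(1.0000,0.0000)
member 10 (5-6): L=5.0022, (cx,cy)=(0.1827,-0.9832)
solve A·x = −loads:
  F[0-1] = -1289.6031 N (compression)
  F[0-2] = -202.3047 N (compression)
  F[1-2] = +1394.1276 N (tension)
  F[1-3] = -519.9609 N (compression)
  F[2-3] = -1381.9518 N (compression)
  F[2-4] = +326.2855 N (tension)
  F[3-4] = +891.6687 N (tension)
  F[3-5] = -1025.1008 N (compression)
  F[4-5] = -880.3513 N (compression)
  F[4-6] = +664.1950 N (tension)
  F[5-6] = -3635.0588 N (compression)
  Rx@0 = +418.0000 N
  Ry@0 = +1271.4369 N
  Ry@6 = +3573.8631 N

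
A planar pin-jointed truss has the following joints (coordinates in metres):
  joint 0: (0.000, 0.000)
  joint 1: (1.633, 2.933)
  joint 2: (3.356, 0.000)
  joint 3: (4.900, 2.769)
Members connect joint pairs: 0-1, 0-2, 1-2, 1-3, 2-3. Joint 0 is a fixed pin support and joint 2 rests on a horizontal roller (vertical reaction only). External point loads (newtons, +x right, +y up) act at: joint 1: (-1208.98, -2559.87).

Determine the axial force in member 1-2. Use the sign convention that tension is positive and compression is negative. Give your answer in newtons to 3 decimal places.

-219.215

N=4 nodes, M=5 members, R=3 reactions → 2N=8, M+R=8
member 0 (0-1): L=3.3570, (cx,cy)=(0.4865,0.8737)
member 1 (0-2): L=3.3560, (cx,cy)=(1.0000,0.0000)
member 2 (1-2): L=3.4016, (cx,cy)=(0.5065,-0.8622)
member 3 (1-3): L=3.2711, (cx,cy)=(0.9987,-0.0501)
member 4 (2-3): L=3.1704, (cx,cy)=(0.4870,0.8734)
solve A·x = −loads:
  F[0-1] = -2713.5593 N (compression)
  F[0-2] = +111.0366 N (tension)
  F[1-2] = -219.2150 N (compression)
  F[1-3] = -0.0000 N (tension)
  F[2-3] = +0.0000 N (tension)
  Rx@0 = +1208.9800 N
  Ry@0 = +2370.8565 N
  Ry@2 = +189.0135 N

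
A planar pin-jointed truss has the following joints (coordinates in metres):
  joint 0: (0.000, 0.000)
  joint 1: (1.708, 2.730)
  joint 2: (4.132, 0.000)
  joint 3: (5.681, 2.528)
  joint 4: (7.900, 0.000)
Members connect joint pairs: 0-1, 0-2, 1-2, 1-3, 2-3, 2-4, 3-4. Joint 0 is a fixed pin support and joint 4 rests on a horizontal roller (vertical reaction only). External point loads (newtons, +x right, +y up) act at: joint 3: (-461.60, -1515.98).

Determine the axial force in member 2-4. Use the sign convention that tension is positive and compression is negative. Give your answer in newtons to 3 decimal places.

N=5 nodes, M=7 members, R=3 reactions → 2N=10, M+R=10
member 0 (0-1): L=3.2203, (cx,cy)=(0.5304,0.8478)
member 1 (0-2): L=4.1320, (cx,cy)=(1.0000,0.0000)
member 2 (1-2): L=3.6508, (cx,cy)=(0.6640,-0.7478)
member 3 (1-3): L=3.9781, (cx,cy)=(0.9987,-0.0508)
member 4 (2-3): L=2.9648, (cx,cy)=(0.5225,0.8527)
member 5 (2-4): L=3.7680, (cx,cy)=(1.0000,0.0000)
member 6 (3-4): L=3.3637, (cx,cy)=(0.6597,-0.7515)
solve A·x = −loads:
  F[0-1] = -676.5284 N (compression)
  F[0-2] = -102.7763 N (compression)
  F[1-2] = +828.7977 N (tension)
  F[1-3] = -910.2830 N (compression)
  F[2-3] = -726.8414 N (compression)
  F[2-4] = +827.2537 N (tension)
  F[3-4] = -1254.0180 N (compression)
  Rx@0 = +461.6000 N
  Ry@0 = +573.5297 N
  Ry@4 = +942.4503 N

827.254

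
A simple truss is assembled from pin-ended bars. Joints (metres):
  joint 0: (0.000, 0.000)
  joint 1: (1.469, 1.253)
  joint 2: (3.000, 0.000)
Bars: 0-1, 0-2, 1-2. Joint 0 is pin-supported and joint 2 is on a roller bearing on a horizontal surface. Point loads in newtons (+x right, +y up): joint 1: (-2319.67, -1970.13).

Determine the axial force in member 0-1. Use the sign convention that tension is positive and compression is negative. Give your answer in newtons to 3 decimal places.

N=3 nodes, M=3 members, R=3 reactions → 2N=6, M+R=6
member 0 (0-1): L=1.9308, (cx,cy)=(0.7608,0.6490)
member 1 (0-2): L=3.0000, (cx,cy)=(1.0000,0.0000)
member 2 (1-2): L=1.9784, (cx,cy)=(0.7739,-0.6333)
solve A·x = −loads:
  F[0-1] = -3042.2303 N (compression)
  F[0-2] = -5.0608 N (compression)
  F[1-2] = +6.5396 N (tension)
  Rx@0 = +2319.6700 N
  Ry@0 = +1974.2718 N
  Ry@2 = -4.1418 N

-3042.230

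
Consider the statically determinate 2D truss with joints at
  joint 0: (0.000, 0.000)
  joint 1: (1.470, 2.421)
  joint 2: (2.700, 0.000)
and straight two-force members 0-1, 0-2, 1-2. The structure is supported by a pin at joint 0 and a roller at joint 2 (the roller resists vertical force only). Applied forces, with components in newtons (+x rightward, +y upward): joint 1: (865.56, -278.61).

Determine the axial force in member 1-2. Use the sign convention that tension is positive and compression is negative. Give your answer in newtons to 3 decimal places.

-1040.683

N=3 nodes, M=3 members, R=3 reactions → 2N=6, M+R=6
member 0 (0-1): L=2.8323, (cx,cy)=(0.5190,0.8548)
member 1 (0-2): L=2.7000, (cx,cy)=(1.0000,0.0000)
member 2 (1-2): L=2.7155, (cx,cy)=(0.4529,-0.8915)
solve A·x = −loads:
  F[0-1] = +759.4978 N (tension)
  F[0-2] = +471.3763 N (tension)
  F[1-2] = -1040.6827 N (compression)
  Rx@0 = -865.5600 N
  Ry@0 = -649.1965 N
  Ry@2 = +927.8065 N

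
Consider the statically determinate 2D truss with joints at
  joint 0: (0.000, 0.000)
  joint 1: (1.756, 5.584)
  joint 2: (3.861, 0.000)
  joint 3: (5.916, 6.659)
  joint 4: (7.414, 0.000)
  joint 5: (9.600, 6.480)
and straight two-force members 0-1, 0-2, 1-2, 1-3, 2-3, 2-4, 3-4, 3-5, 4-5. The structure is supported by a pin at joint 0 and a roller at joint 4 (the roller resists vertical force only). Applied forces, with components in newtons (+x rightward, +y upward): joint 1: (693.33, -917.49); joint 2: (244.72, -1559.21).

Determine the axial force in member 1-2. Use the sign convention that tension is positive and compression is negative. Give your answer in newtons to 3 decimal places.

-240.180

N=6 nodes, M=9 members, R=3 reactions → 2N=12, M+R=12
member 0 (0-1): L=5.8536, (cx,cy)=(0.3000,0.9539)
member 1 (0-2): L=3.8610, (cx,cy)=(1.0000,0.0000)
member 2 (1-2): L=5.9676, (cx,cy)=(0.3527,-0.9357)
member 3 (1-3): L=4.2967, (cx,cy)=(0.9682,0.2502)
member 4 (2-3): L=6.9689, (cx,cy)=(0.2949,0.9555)
member 5 (2-4): L=3.5530, (cx,cy)=(1.0000,0.0000)
member 6 (3-4): L=6.8254, (cx,cy)=(0.2195,-0.9756)
member 7 (3-5): L=3.6883, (cx,cy)=(0.9988,-0.0485)
member 8 (4-5): L=6.8388, (cx,cy)=(0.3196,0.9475)
solve A·x = −loads:
  F[0-1] = -969.8750 N (compression)
  F[0-2] = +1228.9994 N (tension)
  F[1-2] = -240.1804 N (compression)
  F[1-3] = -929.1082 N (compression)
  F[2-3] = +1866.9695 N (tension)
  F[2-4] = +349.0221 N (tension)
  F[3-4] = -1590.2673 N (compression)
  F[3-5] = +0.0000 N (tension)
  F[4-5] = -0.0000 N (compression)
  Rx@0 = -938.0500 N
  Ry@0 = +925.2059 N
  Ry@4 = +1551.4941 N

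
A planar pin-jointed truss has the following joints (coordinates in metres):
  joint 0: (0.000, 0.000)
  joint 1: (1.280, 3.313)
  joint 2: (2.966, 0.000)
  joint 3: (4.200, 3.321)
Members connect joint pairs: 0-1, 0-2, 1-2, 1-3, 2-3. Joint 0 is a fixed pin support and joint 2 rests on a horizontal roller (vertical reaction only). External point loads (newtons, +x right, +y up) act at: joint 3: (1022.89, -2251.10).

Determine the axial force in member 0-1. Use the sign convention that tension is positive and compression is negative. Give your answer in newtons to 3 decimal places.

2231.867

N=4 nodes, M=5 members, R=3 reactions → 2N=8, M+R=8
member 0 (0-1): L=3.5517, (cx,cy)=(0.3604,0.9328)
member 1 (0-2): L=2.9660, (cx,cy)=(1.0000,0.0000)
member 2 (1-2): L=3.7173, (cx,cy)=(0.4536,-0.8912)
member 3 (1-3): L=2.9200, (cx,cy)=(1.0000,0.0027)
member 4 (2-3): L=3.5429, (cx,cy)=(0.3483,0.9374)
solve A·x = −loads:
  F[0-1] = +2231.8673 N (tension)
  F[0-2] = +218.5391 N (tension)
  F[1-2] = -2330.2473 N (compression)
  F[1-3] = +1861.2438 N (tension)
  F[2-3] = -2406.9193 N (compression)
  Rx@0 = -1022.8900 N
  Ry@0 = -2081.8864 N
  Ry@2 = +4332.9864 N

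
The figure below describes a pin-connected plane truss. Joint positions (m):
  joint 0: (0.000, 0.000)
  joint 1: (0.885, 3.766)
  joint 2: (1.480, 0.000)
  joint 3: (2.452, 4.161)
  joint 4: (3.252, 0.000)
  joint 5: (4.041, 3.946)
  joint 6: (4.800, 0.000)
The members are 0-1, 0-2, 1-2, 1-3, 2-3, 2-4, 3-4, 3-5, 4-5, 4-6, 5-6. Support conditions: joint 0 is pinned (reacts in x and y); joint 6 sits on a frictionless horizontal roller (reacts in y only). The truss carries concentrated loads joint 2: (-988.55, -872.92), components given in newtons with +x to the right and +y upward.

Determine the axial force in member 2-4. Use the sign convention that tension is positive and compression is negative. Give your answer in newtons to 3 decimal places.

151.878

N=7 nodes, M=11 members, R=3 reactions → 2N=14, M+R=14
member 0 (0-1): L=3.8686, (cx,cy)=(0.2288,0.9735)
member 1 (0-2): L=1.4800, (cx,cy)=(1.0000,0.0000)
member 2 (1-2): L=3.8127, (cx,cy)=(0.1561,-0.9877)
member 3 (1-3): L=1.6160, (cx,cy)=(0.9697,0.2444)
member 4 (2-3): L=4.2730, (cx,cy)=(0.2275,0.9738)
member 5 (2-4): L=1.7720, (cx,cy)=(1.0000,0.0000)
member 6 (3-4): L=4.2372, (cx,cy)=(0.1888,-0.9820)
member 7 (3-5): L=1.6035, (cx,cy)=(0.9910,-0.1341)
member 8 (4-5): L=4.0241, (cx,cy)=(0.1961,0.9806)
member 9 (4-6): L=1.5480, (cx,cy)=(1.0000,0.0000)
member 10 (5-6): L=4.0183, (cx,cy)=(0.1889,-0.9820)
solve A·x = −loads:
  F[0-1] = -620.2169 N (compression)
  F[0-2] = -846.6657 N (compression)
  F[1-2] = +553.0251 N (tension)
  F[1-3] = -235.3257 N (compression)
  F[2-3] = +335.4650 N (tension)
  F[2-4] = +151.8782 N (tension)
  F[3-4] = -259.9148 N (compression)
  F[3-5] = -103.7421 N (compression)
  F[4-5] = +260.2925 N (tension)
  F[4-6] = +51.7702 N (tension)
  F[5-6] = -274.0840 N (compression)
  Rx@0 = +988.5500 N
  Ry@0 = +603.7697 N
  Ry@6 = +269.1503 N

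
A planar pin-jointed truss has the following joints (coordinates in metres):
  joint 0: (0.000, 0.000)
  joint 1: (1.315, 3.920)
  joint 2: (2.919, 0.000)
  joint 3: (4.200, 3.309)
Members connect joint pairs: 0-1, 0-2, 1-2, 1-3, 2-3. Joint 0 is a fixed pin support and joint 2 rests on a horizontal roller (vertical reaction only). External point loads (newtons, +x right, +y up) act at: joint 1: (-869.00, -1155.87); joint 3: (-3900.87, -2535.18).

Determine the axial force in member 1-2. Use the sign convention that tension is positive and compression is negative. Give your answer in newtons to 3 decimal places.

4891.562

N=4 nodes, M=5 members, R=3 reactions → 2N=8, M+R=8
member 0 (0-1): L=4.1347, (cx,cy)=(0.3180,0.9481)
member 1 (0-2): L=2.9190, (cx,cy)=(1.0000,0.0000)
member 2 (1-2): L=4.2355, (cx,cy)=(0.3787,-0.9255)
member 3 (1-3): L=2.9490, (cx,cy)=(0.9783,-0.2072)
member 4 (2-3): L=3.5483, (cx,cy)=(0.3610,0.9326)
solve A·x = −loads:
  F[0-1] = -5391.5992 N (compression)
  F[0-2] = -3055.1198 N (compression)
  F[1-2] = +4891.5615 N (tension)
  F[1-3] = -2758.0635 N (compression)
  F[2-3] = -3331.2875 N (compression)
  Rx@0 = +4769.8700 N
  Ry@0 = +5111.6508 N
  Ry@2 = -1420.6008 N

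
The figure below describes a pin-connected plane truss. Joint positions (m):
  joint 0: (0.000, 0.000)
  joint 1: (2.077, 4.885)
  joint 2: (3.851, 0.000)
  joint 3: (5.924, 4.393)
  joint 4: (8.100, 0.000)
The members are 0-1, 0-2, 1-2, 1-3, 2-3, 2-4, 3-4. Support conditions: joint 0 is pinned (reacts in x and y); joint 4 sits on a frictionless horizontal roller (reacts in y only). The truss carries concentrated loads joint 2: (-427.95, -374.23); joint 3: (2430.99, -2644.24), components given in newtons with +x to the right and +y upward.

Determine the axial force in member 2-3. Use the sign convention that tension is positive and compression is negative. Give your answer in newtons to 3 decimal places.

N=5 nodes, M=7 members, R=3 reactions → 2N=10, M+R=10
member 0 (0-1): L=5.3082, (cx,cy)=(0.3913,0.9203)
member 1 (0-2): L=3.8510, (cx,cy)=(1.0000,0.0000)
member 2 (1-2): L=5.1971, (cx,cy)=(0.3413,-0.9399)
member 3 (1-3): L=3.8783, (cx,cy)=(0.9919,-0.1269)
member 4 (2-3): L=4.8575, (cx,cy)=(0.4268,0.9044)
member 5 (2-4): L=4.2490, (cx,cy)=(1.0000,0.0000)
member 6 (3-4): L=4.9024, (cx,cy)=(0.4439,-0.8961)
solve A·x = −loads:
  F[0-1] = +447.4484 N (tension)
  F[0-2] = +1827.9623 N (tension)
  F[1-2] = -484.4053 N (compression)
  F[1-3] = +343.1980 N (tension)
  F[2-3] = +917.2636 N (tension)
  F[2-4] = +1699.1147 N (tension)
  F[3-4] = -3827.9975 N (compression)
  Rx@0 = -2003.0400 N
  Ry@0 = -411.7740 N
  Ry@4 = +3430.2440 N

917.264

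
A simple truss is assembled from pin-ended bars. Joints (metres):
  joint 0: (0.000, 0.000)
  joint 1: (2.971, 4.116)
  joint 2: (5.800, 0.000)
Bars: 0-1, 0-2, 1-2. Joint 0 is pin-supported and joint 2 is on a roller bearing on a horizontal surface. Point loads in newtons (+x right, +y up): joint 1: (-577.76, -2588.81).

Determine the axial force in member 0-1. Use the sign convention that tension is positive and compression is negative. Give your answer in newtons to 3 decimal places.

N=3 nodes, M=3 members, R=3 reactions → 2N=6, M+R=6
member 0 (0-1): L=5.0762, (cx,cy)=(0.5853,0.8108)
member 1 (0-2): L=5.8000, (cx,cy)=(1.0000,0.0000)
member 2 (1-2): L=4.9945, (cx,cy)=(0.5664,-0.8241)
solve A·x = −loads:
  F[0-1] = -2062.9656 N (compression)
  F[0-2] = +629.6417 N (tension)
  F[1-2] = -1111.6028 N (compression)
  Rx@0 = +577.7600 N
  Ry@0 = +1672.7248 N
  Ry@2 = +916.0852 N

-2062.966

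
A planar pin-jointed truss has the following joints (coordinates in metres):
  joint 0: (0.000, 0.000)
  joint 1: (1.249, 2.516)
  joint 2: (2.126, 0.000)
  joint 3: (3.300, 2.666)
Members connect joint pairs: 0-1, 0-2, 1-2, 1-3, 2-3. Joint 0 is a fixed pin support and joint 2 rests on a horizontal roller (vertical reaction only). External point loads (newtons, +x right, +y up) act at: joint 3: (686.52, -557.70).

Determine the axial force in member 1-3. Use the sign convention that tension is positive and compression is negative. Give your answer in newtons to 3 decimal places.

965.699

N=4 nodes, M=5 members, R=3 reactions → 2N=8, M+R=8
member 0 (0-1): L=2.8090, (cx,cy)=(0.4446,0.8957)
member 1 (0-2): L=2.1260, (cx,cy)=(1.0000,0.0000)
member 2 (1-2): L=2.6645, (cx,cy)=(0.3291,-0.9443)
member 3 (1-3): L=2.0565, (cx,cy)=(0.9973,0.0729)
member 4 (2-3): L=2.9130, (cx,cy)=(0.4030,0.9152)
solve A·x = −loads:
  F[0-1] = +1304.9637 N (tension)
  F[0-2] = +106.2698 N (tension)
  F[1-2] = -1163.2415 N (compression)
  F[1-3] = +965.6994 N (tension)
  F[2-3] = -686.3449 N (compression)
  Rx@0 = -686.5200 N
  Ry@0 = -1168.8627 N
  Ry@2 = +1726.5627 N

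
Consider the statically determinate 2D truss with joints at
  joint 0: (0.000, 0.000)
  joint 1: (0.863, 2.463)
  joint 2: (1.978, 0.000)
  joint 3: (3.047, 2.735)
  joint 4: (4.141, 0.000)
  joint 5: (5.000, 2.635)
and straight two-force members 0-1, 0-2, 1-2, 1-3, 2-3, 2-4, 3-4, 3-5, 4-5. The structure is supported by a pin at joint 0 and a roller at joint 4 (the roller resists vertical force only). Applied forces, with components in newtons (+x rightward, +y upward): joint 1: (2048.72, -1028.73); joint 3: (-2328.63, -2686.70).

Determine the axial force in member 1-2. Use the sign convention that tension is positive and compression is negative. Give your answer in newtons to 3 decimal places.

497.984

N=6 nodes, M=9 members, R=3 reactions → 2N=12, M+R=12
member 0 (0-1): L=2.6098, (cx,cy)=(0.3307,0.9437)
member 1 (0-2): L=1.9780, (cx,cy)=(1.0000,0.0000)
member 2 (1-2): L=2.7036, (cx,cy)=(0.4124,-0.9110)
member 3 (1-3): L=2.2009, (cx,cy)=(0.9923,0.1236)
member 4 (2-3): L=2.9365, (cx,cy)=(0.3640,0.9314)
member 5 (2-4): L=2.1630, (cx,cy)=(1.0000,0.0000)
member 6 (3-4): L=2.9457, (cx,cy)=(0.3714,-0.9285)
member 7 (3-5): L=1.9556, (cx,cy)=(0.9987,-0.0511)
member 8 (4-5): L=2.7715, (cx,cy)=(0.3099,0.9508)
solve A·x = −loads:
  F[0-1] = -1953.4647 N (compression)
  F[0-2] = +366.0513 N (tension)
  F[1-2] = +497.9845 N (tension)
  F[1-3] = -2922.4591 N (compression)
  F[2-3] = -487.0854 N (compression)
  F[2-4] = +748.7431 N (tension)
  F[3-4] = -2016.0526 N (compression)
  F[3-5] = -0.0000 N (compression)
  F[4-5] = +0.0000 N (tension)
  Rx@0 = +279.9100 N
  Ry@0 = +1843.5722 N
  Ry@4 = +1871.8578 N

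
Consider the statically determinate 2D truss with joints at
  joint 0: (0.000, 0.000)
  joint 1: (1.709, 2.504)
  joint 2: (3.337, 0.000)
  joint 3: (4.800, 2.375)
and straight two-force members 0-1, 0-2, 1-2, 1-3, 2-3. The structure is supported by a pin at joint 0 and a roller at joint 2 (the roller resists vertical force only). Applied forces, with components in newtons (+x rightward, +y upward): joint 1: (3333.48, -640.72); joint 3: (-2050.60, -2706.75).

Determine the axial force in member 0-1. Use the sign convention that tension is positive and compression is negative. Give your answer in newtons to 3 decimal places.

2319.737

N=4 nodes, M=5 members, R=3 reactions → 2N=8, M+R=8
member 0 (0-1): L=3.0316, (cx,cy)=(0.5637,0.8260)
member 1 (0-2): L=3.3370, (cx,cy)=(1.0000,0.0000)
member 2 (1-2): L=2.9867, (cx,cy)=(0.5451,-0.8384)
member 3 (1-3): L=3.0937, (cx,cy)=(0.9991,-0.0417)
member 4 (2-3): L=2.7894, (cx,cy)=(0.5245,0.8514)
solve A·x = −loads:
  F[0-1] = +2319.7373 N (tension)
  F[0-2] = -24.8155 N (compression)
  F[1-2] = -3031.0054 N (compression)
  F[1-3] = -373.9617 N (compression)
  F[2-3] = -3197.3990 N (compression)
  Rx@0 = -1282.8800 N
  Ry@0 = -1916.0150 N
  Ry@2 = +5263.4850 N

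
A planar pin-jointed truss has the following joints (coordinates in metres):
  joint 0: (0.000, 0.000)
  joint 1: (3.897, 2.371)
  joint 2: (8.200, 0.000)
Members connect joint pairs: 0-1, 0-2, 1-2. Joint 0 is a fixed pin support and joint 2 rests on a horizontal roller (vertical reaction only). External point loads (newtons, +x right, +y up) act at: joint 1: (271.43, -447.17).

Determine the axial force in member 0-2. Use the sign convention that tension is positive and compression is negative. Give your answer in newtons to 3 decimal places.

528.116

N=3 nodes, M=3 members, R=3 reactions → 2N=6, M+R=6
member 0 (0-1): L=4.5616, (cx,cy)=(0.8543,0.5198)
member 1 (0-2): L=8.2000, (cx,cy)=(1.0000,0.0000)
member 2 (1-2): L=4.9130, (cx,cy)=(0.8758,-0.4826)
solve A·x = −loads:
  F[0-1] = -300.4623 N (compression)
  F[0-2] = +528.1162 N (tension)
  F[1-2] = -602.9813 N (compression)
  Rx@0 = -271.4300 N
  Ry@0 = +156.1722 N
  Ry@2 = +290.9978 N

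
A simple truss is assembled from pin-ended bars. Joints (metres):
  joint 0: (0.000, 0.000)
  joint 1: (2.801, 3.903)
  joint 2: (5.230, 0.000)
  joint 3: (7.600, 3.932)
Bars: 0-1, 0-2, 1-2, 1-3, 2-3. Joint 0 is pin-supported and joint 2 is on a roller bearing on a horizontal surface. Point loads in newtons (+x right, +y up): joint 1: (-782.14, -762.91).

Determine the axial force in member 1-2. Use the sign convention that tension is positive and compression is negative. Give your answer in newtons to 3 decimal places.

206.242

N=4 nodes, M=5 members, R=3 reactions → 2N=8, M+R=8
member 0 (0-1): L=4.8041, (cx,cy)=(0.5830,0.8124)
member 1 (0-2): L=5.2300, (cx,cy)=(1.0000,0.0000)
member 2 (1-2): L=4.5971, (cx,cy)=(0.5284,-0.8490)
member 3 (1-3): L=4.7991, (cx,cy)=(1.0000,0.0060)
member 4 (2-3): L=4.5910, (cx,cy)=(0.5162,0.8565)
solve A·x = −loads:
  F[0-1] = -1154.5647 N (compression)
  F[0-2] = -108.9731 N (compression)
  F[1-2] = +206.2419 N (tension)
  F[1-3] = +0.0000 N (tension)
  F[2-3] = -0.0000 N (compression)
  Rx@0 = +782.1400 N
  Ry@0 = +938.0116 N
  Ry@2 = -175.1016 N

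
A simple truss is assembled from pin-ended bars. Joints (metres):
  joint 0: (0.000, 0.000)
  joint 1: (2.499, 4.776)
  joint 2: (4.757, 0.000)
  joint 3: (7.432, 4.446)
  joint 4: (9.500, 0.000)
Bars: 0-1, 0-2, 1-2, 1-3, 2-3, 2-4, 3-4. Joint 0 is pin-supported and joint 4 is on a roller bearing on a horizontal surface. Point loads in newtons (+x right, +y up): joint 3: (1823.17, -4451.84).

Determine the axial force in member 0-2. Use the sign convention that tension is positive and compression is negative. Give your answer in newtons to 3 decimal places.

N=5 nodes, M=7 members, R=3 reactions → 2N=10, M+R=10
member 0 (0-1): L=5.3903, (cx,cy)=(0.4636,0.8860)
member 1 (0-2): L=4.7570, (cx,cy)=(1.0000,0.0000)
member 2 (1-2): L=5.2829, (cx,cy)=(0.4274,-0.9041)
member 3 (1-3): L=4.9440, (cx,cy)=(0.9978,-0.0667)
member 4 (2-3): L=5.1887, (cx,cy)=(0.5155,0.8569)
member 5 (2-4): L=4.7430, (cx,cy)=(1.0000,0.0000)
member 6 (3-4): L=4.9034, (cx,cy)=(0.4217,-0.9067)
solve A·x = −loads:
  F[0-1] = -130.7525 N (compression)
  F[0-2] = +1883.7884 N (tension)
  F[1-2] = +136.9643 N (tension)
  F[1-3] = -119.4259 N (compression)
  F[2-3] = -144.5074 N (compression)
  F[2-4] = +2016.8295 N (tension)
  F[3-4] = -4782.0911 N (compression)
  Rx@0 = -1823.1700 N
  Ry@0 = +115.8517 N
  Ry@4 = +4335.9883 N

1883.788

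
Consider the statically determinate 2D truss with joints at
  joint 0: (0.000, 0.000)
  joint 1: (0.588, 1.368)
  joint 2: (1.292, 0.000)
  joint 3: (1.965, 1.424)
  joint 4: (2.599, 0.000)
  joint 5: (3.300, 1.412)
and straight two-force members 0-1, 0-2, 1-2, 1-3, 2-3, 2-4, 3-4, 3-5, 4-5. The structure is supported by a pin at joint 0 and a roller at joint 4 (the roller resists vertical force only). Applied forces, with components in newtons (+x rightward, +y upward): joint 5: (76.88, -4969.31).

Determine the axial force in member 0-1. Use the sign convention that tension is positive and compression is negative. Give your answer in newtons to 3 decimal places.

1504.348

N=6 nodes, M=9 members, R=3 reactions → 2N=12, M+R=12
member 0 (0-1): L=1.4890, (cx,cy)=(0.3949,0.9187)
member 1 (0-2): L=1.2920, (cx,cy)=(1.0000,0.0000)
member 2 (1-2): L=1.5385, (cx,cy)=(0.4576,-0.8892)
member 3 (1-3): L=1.3781, (cx,cy)=(0.9992,0.0406)
member 4 (2-3): L=1.5750, (cx,cy)=(0.4273,0.9041)
member 5 (2-4): L=1.3070, (cx,cy)=(1.0000,0.0000)
member 6 (3-4): L=1.5588, (cx,cy)=(0.4067,-0.9135)
member 7 (3-5): L=1.3351, (cx,cy)=(1.0000,-0.0090)
member 8 (4-5): L=1.5764, (cx,cy)=(0.4447,0.8957)
solve A·x = −loads:
  F[0-1] = +1504.3476 N (tension)
  F[0-2] = -517.1744 N (compression)
  F[1-2] = -1495.8831 N (compression)
  F[1-3] = +1279.6019 N (tension)
  F[2-3] = +1471.1553 N (tension)
  F[2-4] = -1830.2819 N (compression)
  F[3-4] = -1537.7986 N (compression)
  F[3-5] = +2532.7386 N (tension)
  F[4-5] = -5522.5939 N (compression)
  Rx@0 = -76.8800 N
  Ry@0 = -1382.0858 N
  Ry@4 = +6351.3958 N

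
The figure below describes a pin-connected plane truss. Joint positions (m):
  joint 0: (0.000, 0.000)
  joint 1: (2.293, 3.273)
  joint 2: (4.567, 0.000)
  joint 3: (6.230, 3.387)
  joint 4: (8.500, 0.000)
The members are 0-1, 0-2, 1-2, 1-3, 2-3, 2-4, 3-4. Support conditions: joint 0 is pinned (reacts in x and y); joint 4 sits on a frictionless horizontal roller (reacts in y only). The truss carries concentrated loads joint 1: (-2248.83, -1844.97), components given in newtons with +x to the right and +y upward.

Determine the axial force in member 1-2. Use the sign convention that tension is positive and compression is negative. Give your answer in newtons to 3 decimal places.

N=5 nodes, M=7 members, R=3 reactions → 2N=10, M+R=10
member 0 (0-1): L=3.9963, (cx,cy)=(0.5738,0.8190)
member 1 (0-2): L=4.5670, (cx,cy)=(1.0000,0.0000)
member 2 (1-2): L=3.9854, (cx,cy)=(0.5706,-0.8212)
member 3 (1-3): L=3.9387, (cx,cy)=(0.9996,0.0289)
member 4 (2-3): L=3.7732, (cx,cy)=(0.4407,0.8976)
member 5 (2-4): L=3.9330, (cx,cy)=(1.0000,0.0000)
member 6 (3-4): L=4.0773, (cx,cy)=(0.5567,-0.8307)
solve A·x = −loads:
  F[0-1] = -2702.2846 N (compression)
  F[0-2] = -698.3094 N (compression)
  F[1-2] = +463.6678 N (tension)
  F[1-3] = +433.9320 N (tension)
  F[2-3] = -424.2068 N (compression)
  F[2-4] = -246.7873 N (compression)
  F[3-4] = +443.2752 N (tension)
  Rx@0 = +2248.8300 N
  Ry@0 = +2213.1940 N
  Ry@4 = -368.2240 N

463.668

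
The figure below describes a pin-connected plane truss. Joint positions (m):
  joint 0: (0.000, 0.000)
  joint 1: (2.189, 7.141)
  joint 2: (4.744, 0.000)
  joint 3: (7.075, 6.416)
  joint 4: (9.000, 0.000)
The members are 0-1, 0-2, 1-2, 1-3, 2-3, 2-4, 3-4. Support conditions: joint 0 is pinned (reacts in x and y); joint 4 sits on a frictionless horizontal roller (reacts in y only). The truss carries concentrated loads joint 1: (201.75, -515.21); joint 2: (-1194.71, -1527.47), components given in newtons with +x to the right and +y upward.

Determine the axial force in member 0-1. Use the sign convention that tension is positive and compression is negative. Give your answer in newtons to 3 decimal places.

N=5 nodes, M=7 members, R=3 reactions → 2N=10, M+R=10
member 0 (0-1): L=7.4690, (cx,cy)=(0.2931,0.9561)
member 1 (0-2): L=4.7440, (cx,cy)=(1.0000,0.0000)
member 2 (1-2): L=7.5843, (cx,cy)=(0.3369,-0.9415)
member 3 (1-3): L=4.9395, (cx,cy)=(0.9892,-0.1468)
member 4 (2-3): L=6.8263, (cx,cy)=(0.3415,0.9399)
member 5 (2-4): L=4.2560, (cx,cy)=(1.0000,0.0000)
member 6 (3-4): L=6.6986, (cx,cy)=(0.2874,-0.9578)
solve A·x = −loads:
  F[0-1] = -995.8763 N (compression)
  F[0-2] = -701.0896 N (compression)
  F[1-2] = +572.2332 N (tension)
  F[1-3] = -693.9092 N (compression)
  F[2-3] = +1051.9137 N (tension)
  F[2-4] = +327.1943 N (tension)
  F[3-4] = -1138.5611 N (compression)
  Rx@0 = +992.9600 N
  Ry@0 = +952.1457 N
  Ry@4 = +1090.5343 N

-995.876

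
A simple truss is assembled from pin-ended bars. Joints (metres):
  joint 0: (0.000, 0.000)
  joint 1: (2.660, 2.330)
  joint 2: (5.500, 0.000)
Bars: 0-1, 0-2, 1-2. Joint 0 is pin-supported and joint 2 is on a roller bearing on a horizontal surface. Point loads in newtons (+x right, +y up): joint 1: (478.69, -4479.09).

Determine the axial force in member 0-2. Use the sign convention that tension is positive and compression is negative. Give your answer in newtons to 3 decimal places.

2887.587

N=3 nodes, M=3 members, R=3 reactions → 2N=6, M+R=6
member 0 (0-1): L=3.5362, (cx,cy)=(0.7522,0.6589)
member 1 (0-2): L=5.5000, (cx,cy)=(1.0000,0.0000)
member 2 (1-2): L=3.6735, (cx,cy)=(0.7731,-0.6343)
solve A·x = −loads:
  F[0-1] = -3202.3568 N (compression)
  F[0-2] = +2887.5868 N (tension)
  F[1-2] = -3735.0387 N (compression)
  Rx@0 = -478.6900 N
  Ry@0 = +2110.0487 N
  Ry@2 = +2369.0413 N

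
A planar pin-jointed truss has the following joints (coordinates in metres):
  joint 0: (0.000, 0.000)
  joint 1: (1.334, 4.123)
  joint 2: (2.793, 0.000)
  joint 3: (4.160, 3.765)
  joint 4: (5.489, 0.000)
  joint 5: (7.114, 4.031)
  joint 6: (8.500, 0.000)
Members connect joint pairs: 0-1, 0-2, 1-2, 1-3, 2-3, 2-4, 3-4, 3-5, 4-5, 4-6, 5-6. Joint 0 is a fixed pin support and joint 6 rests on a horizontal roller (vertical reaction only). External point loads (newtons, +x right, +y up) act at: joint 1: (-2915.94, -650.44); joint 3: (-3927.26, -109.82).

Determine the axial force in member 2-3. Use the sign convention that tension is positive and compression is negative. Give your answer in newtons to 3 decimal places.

-3221.782

N=7 nodes, M=11 members, R=3 reactions → 2N=14, M+R=14
member 0 (0-1): L=4.3334, (cx,cy)=(0.3078,0.9514)
member 1 (0-2): L=2.7930, (cx,cy)=(1.0000,0.0000)
member 2 (1-2): L=4.3735, (cx,cy)=(0.3336,-0.9427)
member 3 (1-3): L=2.8486, (cx,cy)=(0.9921,-0.1257)
member 4 (2-3): L=4.0055, (cx,cy)=(0.3413,0.9400)
member 5 (2-4): L=2.6960, (cx,cy)=(1.0000,0.0000)
member 6 (3-4): L=3.9927, (cx,cy)=(0.3329,-0.9430)
member 7 (3-5): L=2.9660, (cx,cy)=(0.9960,0.0897)
member 8 (4-5): L=4.3462, (cx,cy)=(0.3739,0.9275)
member 9 (4-6): L=3.0110, (cx,cy)=(1.0000,0.0000)
member 10 (5-6): L=4.2626, (cx,cy)=(0.3252,-0.9457)
solve A·x = −loads:
  F[0-1] = -3950.2073 N (compression)
  F[0-2] = -5627.1732 N (compression)
  F[1-2] = +3212.3675 N (tension)
  F[1-3] = +633.2970 N (tension)
  F[2-3] = -3221.7818 N (compression)
  F[2-4] = -3455.9997 N (compression)
  F[3-4] = +3401.3307 N (tension)
  F[3-5] = +2333.2372 N (tension)
  F[4-5] = -3458.1843 N (compression)
  F[4-6] = -1030.8593 N (compression)
  F[5-6] = +3170.3930 N (tension)
  Rx@0 = +6843.2000 N
  Ry@0 = +3758.3796 N
  Ry@6 = -2998.1196 N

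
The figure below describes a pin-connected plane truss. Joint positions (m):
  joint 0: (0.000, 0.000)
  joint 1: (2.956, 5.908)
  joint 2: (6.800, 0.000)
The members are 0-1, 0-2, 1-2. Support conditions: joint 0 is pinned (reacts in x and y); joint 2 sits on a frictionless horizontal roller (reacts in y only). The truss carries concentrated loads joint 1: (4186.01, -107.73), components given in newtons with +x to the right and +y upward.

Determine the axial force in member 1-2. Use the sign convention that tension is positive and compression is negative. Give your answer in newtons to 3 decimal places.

-4394.831

N=3 nodes, M=3 members, R=3 reactions → 2N=6, M+R=6
member 0 (0-1): L=6.6062, (cx,cy)=(0.4475,0.8943)
member 1 (0-2): L=6.8000, (cx,cy)=(1.0000,0.0000)
member 2 (1-2): L=7.0485, (cx,cy)=(0.5454,-0.8382)
solve A·x = −loads:
  F[0-1] = +3998.6365 N (tension)
  F[0-2] = +2396.7970 N (tension)
  F[1-2] = -4394.8309 N (compression)
  Rx@0 = -4186.0100 N
  Ry@0 = -3576.0048 N
  Ry@2 = +3683.7348 N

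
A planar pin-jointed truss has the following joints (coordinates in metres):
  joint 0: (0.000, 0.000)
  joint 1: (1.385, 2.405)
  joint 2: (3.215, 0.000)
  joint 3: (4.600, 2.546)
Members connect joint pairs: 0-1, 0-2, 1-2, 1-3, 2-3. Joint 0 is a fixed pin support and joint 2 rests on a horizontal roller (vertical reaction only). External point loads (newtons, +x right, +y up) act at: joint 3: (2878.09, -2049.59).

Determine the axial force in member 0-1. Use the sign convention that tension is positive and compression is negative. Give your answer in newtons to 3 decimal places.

3649.015

N=4 nodes, M=5 members, R=3 reactions → 2N=8, M+R=8
member 0 (0-1): L=2.7753, (cx,cy)=(0.4990,0.8666)
member 1 (0-2): L=3.2150, (cx,cy)=(1.0000,0.0000)
member 2 (1-2): L=3.0221, (cx,cy)=(0.6055,-0.7958)
member 3 (1-3): L=3.2181, (cx,cy)=(0.9990,0.0438)
member 4 (2-3): L=2.8983, (cx,cy)=(0.4779,0.8784)
solve A·x = −loads:
  F[0-1] = +3649.0149 N (tension)
  F[0-2] = +1057.0621 N (tension)
  F[1-2] = -3748.0529 N (compression)
  F[1-3] = +4094.5733 N (tension)
  F[2-3] = -2537.4573 N (compression)
  Rx@0 = -2878.0900 N
  Ry@0 = -3162.1460 N
  Ry@2 = +5211.7360 N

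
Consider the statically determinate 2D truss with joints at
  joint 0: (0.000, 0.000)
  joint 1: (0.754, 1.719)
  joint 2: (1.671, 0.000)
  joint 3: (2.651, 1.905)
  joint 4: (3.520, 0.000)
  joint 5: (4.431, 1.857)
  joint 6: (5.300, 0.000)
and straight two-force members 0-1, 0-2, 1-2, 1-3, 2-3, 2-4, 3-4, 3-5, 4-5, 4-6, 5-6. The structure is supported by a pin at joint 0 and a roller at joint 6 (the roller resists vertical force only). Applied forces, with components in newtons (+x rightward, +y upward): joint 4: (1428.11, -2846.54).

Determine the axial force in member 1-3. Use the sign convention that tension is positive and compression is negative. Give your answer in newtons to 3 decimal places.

-887.357

N=7 nodes, M=11 members, R=3 reactions → 2N=14, M+R=14
member 0 (0-1): L=1.8771, (cx,cy)=(0.4017,0.9158)
member 1 (0-2): L=1.6710, (cx,cy)=(1.0000,0.0000)
member 2 (1-2): L=1.9483, (cx,cy)=(0.4707,-0.8823)
member 3 (1-3): L=1.9061, (cx,cy)=(0.9952,0.0976)
member 4 (2-3): L=2.1423, (cx,cy)=(0.4575,0.8892)
member 5 (2-4): L=1.8490, (cx,cy)=(1.0000,0.0000)
member 6 (3-4): L=2.0938, (cx,cy)=(0.4150,-0.9098)
member 7 (3-5): L=1.7806, (cx,cy)=(0.9996,-0.0270)
member 8 (4-5): L=2.0684, (cx,cy)=(0.4404,0.8978)
member 9 (4-6): L=1.7800, (cx,cy)=(1.0000,0.0000)
member 10 (5-6): L=2.0503, (cx,cy)=(0.4238,-0.9057)
solve A·x = −loads:
  F[0-1] = -1043.9297 N (compression)
  F[0-2] = +1847.4409 N (tension)
  F[1-2] = +985.3881 N (tension)
  F[1-3] = -887.3566 N (compression)
  F[2-3] = -977.7162 N (compression)
  F[2-4] = +2758.4914 N (tension)
  F[3-4] = +1103.7876 N (tension)
  F[3-5] = -1789.1321 N (compression)
  F[4-5] = +2052.0524 N (tension)
  F[4-6] = +884.6917 N (tension)
  F[5-6] = -2087.2929 N (compression)
  Rx@0 = -1428.1100 N
  Ry@0 = +956.0078 N
  Ry@6 = +1890.5322 N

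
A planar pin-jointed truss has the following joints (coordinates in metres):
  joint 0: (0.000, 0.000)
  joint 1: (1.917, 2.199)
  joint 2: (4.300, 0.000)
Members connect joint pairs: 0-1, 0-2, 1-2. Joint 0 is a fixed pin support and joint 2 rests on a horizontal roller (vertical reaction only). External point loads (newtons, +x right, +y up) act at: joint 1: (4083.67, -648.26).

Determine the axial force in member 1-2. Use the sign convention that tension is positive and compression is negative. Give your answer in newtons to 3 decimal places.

N=3 nodes, M=3 members, R=3 reactions → 2N=6, M+R=6
member 0 (0-1): L=2.9173, (cx,cy)=(0.6571,0.7538)
member 1 (0-2): L=4.3000, (cx,cy)=(1.0000,0.0000)
member 2 (1-2): L=3.2426, (cx,cy)=(0.7349,-0.6782)
solve A·x = −loads:
  F[0-1] = +2293.9053 N (tension)
  F[0-2] = +2576.2985 N (tension)
  F[1-2] = -3505.5980 N (compression)
  Rx@0 = -4083.6700 N
  Ry@0 = -1729.1132 N
  Ry@2 = +2377.3732 N

-3505.598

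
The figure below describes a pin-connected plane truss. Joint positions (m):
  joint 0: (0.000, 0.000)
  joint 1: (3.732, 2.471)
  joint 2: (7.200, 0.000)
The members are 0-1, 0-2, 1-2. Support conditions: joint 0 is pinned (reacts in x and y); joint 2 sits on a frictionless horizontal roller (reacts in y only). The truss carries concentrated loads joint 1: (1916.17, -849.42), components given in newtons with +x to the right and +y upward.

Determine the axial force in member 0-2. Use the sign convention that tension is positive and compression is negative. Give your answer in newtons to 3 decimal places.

N=3 nodes, M=3 members, R=3 reactions → 2N=6, M+R=6
member 0 (0-1): L=4.4759, (cx,cy)=(0.8338,0.5521)
member 1 (0-2): L=7.2000, (cx,cy)=(1.0000,0.0000)
member 2 (1-2): L=4.2583, (cx,cy)=(0.8144,-0.5803)
solve A·x = −loads:
  F[0-1] = +450.0924 N (tension)
  F[0-2] = +1540.8833 N (tension)
  F[1-2] = -1892.0120 N (compression)
  Rx@0 = -1916.1700 N
  Ry@0 = -248.4816 N
  Ry@2 = +1097.9016 N

1540.883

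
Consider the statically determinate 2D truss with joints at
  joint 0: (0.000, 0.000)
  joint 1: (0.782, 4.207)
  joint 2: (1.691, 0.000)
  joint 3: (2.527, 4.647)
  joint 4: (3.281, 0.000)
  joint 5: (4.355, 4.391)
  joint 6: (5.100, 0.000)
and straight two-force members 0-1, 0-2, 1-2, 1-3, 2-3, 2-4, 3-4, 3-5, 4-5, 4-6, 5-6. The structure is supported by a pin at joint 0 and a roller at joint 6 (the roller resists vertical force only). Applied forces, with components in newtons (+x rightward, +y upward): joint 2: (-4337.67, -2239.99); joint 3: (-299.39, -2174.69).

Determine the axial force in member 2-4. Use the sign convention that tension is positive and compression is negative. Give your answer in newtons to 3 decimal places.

N=7 nodes, M=11 members, R=3 reactions → 2N=14, M+R=14
member 0 (0-1): L=4.2791, (cx,cy)=(0.1828,0.9832)
member 1 (0-2): L=1.6910, (cx,cy)=(1.0000,0.0000)
member 2 (1-2): L=4.3041, (cx,cy)=(0.2112,-0.9774)
member 3 (1-3): L=1.7996, (cx,cy)=(0.9697,0.2445)
member 4 (2-3): L=4.7216, (cx,cy)=(0.1771,0.9842)
member 5 (2-4): L=1.5900, (cx,cy)=(1.0000,0.0000)
member 6 (3-4): L=4.7078, (cx,cy)=(0.1602,-0.9871)
member 7 (3-5): L=1.8458, (cx,cy)=(0.9903,-0.1387)
member 8 (4-5): L=4.5204, (cx,cy)=(0.2376,0.9714)
member 9 (4-6): L=1.8190, (cx,cy)=(1.0000,0.0000)
member 10 (5-6): L=4.4538, (cx,cy)=(0.1673,-0.9859)
solve A·x = −loads:
  F[0-1] = -2916.3422 N (compression)
  F[0-2] = -4104.0975 N (compression)
  F[1-2] = +2651.4527 N (tension)
  F[1-3] = -1127.1441 N (compression)
  F[2-3] = -357.3018 N (compression)
  F[2-4] = +856.8089 N (tension)
  F[3-4] = -1479.7524 N (compression)
  F[3-5] = -625.8592 N (compression)
  F[4-5] = +1503.7072 N (tension)
  F[4-6] = +262.5486 N (tension)
  F[5-6] = -1569.5655 N (compression)
  Rx@0 = +4637.0600 N
  Ry@0 = +2867.2291 N
  Ry@6 = +1547.4509 N

856.809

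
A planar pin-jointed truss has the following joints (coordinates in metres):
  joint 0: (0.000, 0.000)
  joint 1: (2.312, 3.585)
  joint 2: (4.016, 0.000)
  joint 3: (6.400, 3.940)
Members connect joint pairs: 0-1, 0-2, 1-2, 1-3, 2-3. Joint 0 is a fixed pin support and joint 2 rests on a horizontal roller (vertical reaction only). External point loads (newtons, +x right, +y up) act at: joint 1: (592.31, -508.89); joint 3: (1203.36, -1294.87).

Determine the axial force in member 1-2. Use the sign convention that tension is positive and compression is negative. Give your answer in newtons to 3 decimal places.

N=4 nodes, M=5 members, R=3 reactions → 2N=8, M+R=8
member 0 (0-1): L=4.2659, (cx,cy)=(0.5420,0.8404)
member 1 (0-2): L=4.0160, (cx,cy)=(1.0000,0.0000)
member 2 (1-2): L=3.9694, (cx,cy)=(0.4293,-0.9032)
member 3 (1-3): L=4.1034, (cx,cy)=(0.9963,0.0865)
member 4 (2-3): L=4.6051, (cx,cy)=(0.5177,0.8556)
solve A·x = −loads:
  F[0-1] = +2691.6862 N (tension)
  F[0-2] = +336.8370 N (tension)
  F[1-2] = -2866.4206 N (compression)
  F[1-3] = +2104.9352 N (tension)
  F[2-3] = -1726.3048 N (compression)
  Rx@0 = -1795.6700 N
  Ry@0 = -2262.0745 N
  Ry@2 = +4065.8345 N

-2866.421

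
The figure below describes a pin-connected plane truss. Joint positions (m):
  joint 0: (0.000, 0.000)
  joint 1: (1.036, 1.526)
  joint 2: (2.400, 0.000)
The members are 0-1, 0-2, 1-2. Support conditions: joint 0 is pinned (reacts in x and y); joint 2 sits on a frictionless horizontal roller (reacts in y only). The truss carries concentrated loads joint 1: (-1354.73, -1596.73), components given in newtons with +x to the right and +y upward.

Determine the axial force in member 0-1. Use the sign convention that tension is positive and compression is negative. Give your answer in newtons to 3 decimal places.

-2137.980

N=3 nodes, M=3 members, R=3 reactions → 2N=6, M+R=6
member 0 (0-1): L=1.8444, (cx,cy)=(0.5617,0.8273)
member 1 (0-2): L=2.4000, (cx,cy)=(1.0000,0.0000)
member 2 (1-2): L=2.0467, (cx,cy)=(0.6664,-0.7456)
solve A·x = −loads:
  F[0-1] = -2137.9801 N (compression)
  F[0-2] = -153.8544 N (compression)
  F[1-2] = +230.8657 N (tension)
  Rx@0 = +1354.7300 N
  Ry@0 = +1768.8574 N
  Ry@2 = -172.1274 N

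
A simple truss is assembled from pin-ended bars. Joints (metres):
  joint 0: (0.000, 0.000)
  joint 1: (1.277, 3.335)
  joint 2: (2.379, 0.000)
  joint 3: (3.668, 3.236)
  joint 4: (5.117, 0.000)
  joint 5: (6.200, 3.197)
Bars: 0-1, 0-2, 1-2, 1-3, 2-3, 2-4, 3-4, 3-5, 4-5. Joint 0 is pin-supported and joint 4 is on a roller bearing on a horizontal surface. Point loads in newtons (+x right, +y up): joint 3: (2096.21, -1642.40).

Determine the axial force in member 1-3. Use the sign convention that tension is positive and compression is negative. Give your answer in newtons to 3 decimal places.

N=6 nodes, M=9 members, R=3 reactions → 2N=12, M+R=12
member 0 (0-1): L=3.5711, (cx,cy)=(0.3576,0.9339)
member 1 (0-2): L=2.3790, (cx,cy)=(1.0000,0.0000)
member 2 (1-2): L=3.5124, (cx,cy)=(0.3137,-0.9495)
member 3 (1-3): L=2.3930, (cx,cy)=(0.9991,-0.0414)
member 4 (2-3): L=3.4833, (cx,cy)=(0.3701,0.9290)
member 5 (2-4): L=2.7380, (cx,cy)=(1.0000,0.0000)
member 6 (3-4): L=3.5456, (cx,cy)=(0.4087,-0.9127)
member 7 (3-5): L=2.5323, (cx,cy)=(0.9999,-0.0154)
member 8 (4-5): L=3.3755, (cx,cy)=(0.3208,0.9471)
solve A·x = −loads:
  F[0-1] = +921.4928 N (tension)
  F[0-2] = +1766.6933 N (tension)
  F[1-2] = -933.4675 N (compression)
  F[1-3] = +622.9252 N (tension)
  F[2-3] = +954.0613 N (tension)
  F[2-4] = +1120.7641 N (tension)
  F[3-4] = -2742.4320 N (compression)
  F[3-5] = -0.0000 N (tension)
  F[4-5] = +0.0000 N (tension)
  Rx@0 = -2096.2100 N
  Ry@0 = -860.5624 N
  Ry@4 = +2502.9624 N

622.925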